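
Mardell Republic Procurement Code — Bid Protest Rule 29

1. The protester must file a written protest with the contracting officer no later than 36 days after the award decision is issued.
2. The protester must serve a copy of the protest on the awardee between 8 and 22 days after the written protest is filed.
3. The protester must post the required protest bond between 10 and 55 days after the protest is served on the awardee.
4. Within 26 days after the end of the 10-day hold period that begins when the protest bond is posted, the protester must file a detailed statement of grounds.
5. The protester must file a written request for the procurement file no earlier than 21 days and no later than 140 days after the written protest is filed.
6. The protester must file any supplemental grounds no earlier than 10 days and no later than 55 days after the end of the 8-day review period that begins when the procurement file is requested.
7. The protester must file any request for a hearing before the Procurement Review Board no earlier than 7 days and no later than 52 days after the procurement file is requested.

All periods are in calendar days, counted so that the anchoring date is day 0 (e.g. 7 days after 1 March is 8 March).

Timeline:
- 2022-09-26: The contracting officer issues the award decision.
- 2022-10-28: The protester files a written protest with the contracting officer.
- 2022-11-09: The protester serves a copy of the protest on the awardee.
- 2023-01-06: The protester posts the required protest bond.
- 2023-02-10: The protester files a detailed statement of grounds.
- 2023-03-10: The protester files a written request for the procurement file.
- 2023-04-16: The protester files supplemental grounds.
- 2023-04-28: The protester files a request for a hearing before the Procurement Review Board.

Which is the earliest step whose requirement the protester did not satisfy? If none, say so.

Step 1 — counting 36 days from 2022-09-26 (when the award decision is issued) gives a deadline of 2022-11-01; completed 2022-10-28, before the deadline.
Step 2 — 8 and 22 days from 2022-10-28 (when the written protest is filed) are 2022-11-05 and 2022-11-19 respectively; 2022-11-09 falls inside that range.
Step 3 — 10 and 55 days from 2022-11-09 (when the protest is served on the awardee) are 2022-11-19 and 2023-01-03 respectively; done 2023-01-06 — 3 days after the window closed.
No need to go further; step 3 was not satisfied.

Step 3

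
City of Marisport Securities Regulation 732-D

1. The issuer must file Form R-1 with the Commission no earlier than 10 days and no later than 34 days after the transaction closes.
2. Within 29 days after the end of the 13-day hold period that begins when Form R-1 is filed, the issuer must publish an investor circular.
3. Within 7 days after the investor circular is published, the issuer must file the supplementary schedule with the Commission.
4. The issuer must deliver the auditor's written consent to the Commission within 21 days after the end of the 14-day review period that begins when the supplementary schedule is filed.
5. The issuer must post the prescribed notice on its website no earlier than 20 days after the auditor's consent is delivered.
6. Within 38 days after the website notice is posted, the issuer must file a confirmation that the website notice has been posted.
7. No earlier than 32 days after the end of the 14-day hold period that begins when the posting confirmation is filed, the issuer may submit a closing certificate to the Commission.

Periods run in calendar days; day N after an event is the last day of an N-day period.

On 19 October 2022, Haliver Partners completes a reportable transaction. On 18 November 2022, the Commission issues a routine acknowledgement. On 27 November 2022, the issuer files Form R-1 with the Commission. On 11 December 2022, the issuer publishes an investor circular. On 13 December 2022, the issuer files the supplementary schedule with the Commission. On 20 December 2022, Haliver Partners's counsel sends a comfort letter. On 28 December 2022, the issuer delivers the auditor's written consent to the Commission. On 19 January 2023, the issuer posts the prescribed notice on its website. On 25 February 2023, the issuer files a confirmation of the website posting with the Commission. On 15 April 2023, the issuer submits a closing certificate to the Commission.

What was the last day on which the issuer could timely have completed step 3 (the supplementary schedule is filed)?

Step 3 runs from 11 December 2022, when the investor circular is published. 7 days after 11 December 2022 is 18 December 2022.

18 December 2022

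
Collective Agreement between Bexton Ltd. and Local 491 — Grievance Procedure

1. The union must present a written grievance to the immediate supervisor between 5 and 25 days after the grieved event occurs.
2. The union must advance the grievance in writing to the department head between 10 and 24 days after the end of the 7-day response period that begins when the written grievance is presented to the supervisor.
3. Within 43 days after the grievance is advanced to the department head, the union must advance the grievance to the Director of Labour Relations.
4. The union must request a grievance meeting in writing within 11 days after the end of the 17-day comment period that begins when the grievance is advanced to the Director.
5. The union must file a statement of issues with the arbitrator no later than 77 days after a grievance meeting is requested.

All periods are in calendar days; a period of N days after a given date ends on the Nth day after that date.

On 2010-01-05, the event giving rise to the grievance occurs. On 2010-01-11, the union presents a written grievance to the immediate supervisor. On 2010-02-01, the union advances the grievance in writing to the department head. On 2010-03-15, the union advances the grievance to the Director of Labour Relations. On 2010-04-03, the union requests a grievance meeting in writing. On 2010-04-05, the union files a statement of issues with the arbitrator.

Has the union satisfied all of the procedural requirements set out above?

Step 1 — 5 and 25 days from 2010-01-05 (when the grieved event occurs) are 2010-01-10 and 2010-01-30 respectively; 2010-01-11 falls inside that range.
Step 2 — 10 and 24 days from 2010-01-18 (end of the 7-day response period, which began when the written grievance is presented to the supervisor on 2010-01-11) are 2010-01-28 and 2010-02-11 respectively; 2010-02-01 falls inside that range.
Step 3 — counting 43 days from 2010-02-01 (when the grievance is advanced to the department head) gives a deadline of 2010-03-16; done 2010-03-15 — timely.
Step 4 — counting 11 days from 2010-04-01 (end of the 17-day comment period, which began when the grievance is advanced to the Director on 2010-03-15) gives a deadline of 2010-04-12; done 2010-04-03 — timely.
Step 5 — counting 77 days from 2010-04-03 (when a grievance meeting is requested) gives a deadline of 2010-06-19; completed 2010-04-05, before the deadline.

Yes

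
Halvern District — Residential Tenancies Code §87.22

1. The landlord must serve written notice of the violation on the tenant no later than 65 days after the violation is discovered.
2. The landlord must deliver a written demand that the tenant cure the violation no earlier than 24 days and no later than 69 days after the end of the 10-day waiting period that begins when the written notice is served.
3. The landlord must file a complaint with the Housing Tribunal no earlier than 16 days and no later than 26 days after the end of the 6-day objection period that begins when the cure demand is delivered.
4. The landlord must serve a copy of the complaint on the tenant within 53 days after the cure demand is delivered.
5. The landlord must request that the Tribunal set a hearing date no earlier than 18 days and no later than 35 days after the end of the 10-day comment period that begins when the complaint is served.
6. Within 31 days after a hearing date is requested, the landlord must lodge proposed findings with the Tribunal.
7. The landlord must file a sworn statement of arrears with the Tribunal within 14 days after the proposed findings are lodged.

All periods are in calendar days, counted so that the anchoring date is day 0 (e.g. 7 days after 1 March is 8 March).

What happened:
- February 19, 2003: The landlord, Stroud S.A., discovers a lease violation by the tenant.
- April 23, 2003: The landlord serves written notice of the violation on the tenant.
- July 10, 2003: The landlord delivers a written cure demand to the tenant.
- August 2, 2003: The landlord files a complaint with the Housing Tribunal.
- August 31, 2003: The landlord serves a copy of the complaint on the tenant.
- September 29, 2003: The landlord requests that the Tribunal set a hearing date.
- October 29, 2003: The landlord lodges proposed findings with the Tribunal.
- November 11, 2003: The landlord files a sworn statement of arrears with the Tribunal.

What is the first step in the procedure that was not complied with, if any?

None — every step was satisfied

Step 1 — counting 65 days from February 19, 2003 (when the violation is discovered) gives a deadline of April 25, 2003; done April 23, 2003 — timely.
Step 2 — 24 and 69 days from May 3, 2003 (end of the 10-day waiting period, which began when the written notice is served on April 23, 2003) are May 27, 2003 and July 11, 2003 respectively; done July 10, 2003, which is between those dates.
Step 3 — 16 and 26 days from July 16, 2003 (end of the 6-day objection period, which began when the cure demand is delivered on July 10, 2003) are August 1, 2003 and August 11, 2003 respectively; August 2, 2003 falls inside that range.
Step 4 — counting 53 days from July 10, 2003 (when the cure demand is delivered) gives a deadline of September 1, 2003; completed August 31, 2003, before the deadline.
Step 5 — 18 and 35 days from September 10, 2003 (end of the 10-day comment period, which began when the complaint is served on August 31, 2003) are September 28, 2003 and October 15, 2003 respectively; September 29, 2003 falls inside that range.
Step 6 — counting 31 days from September 29, 2003 (when a hearing date is requested) gives a deadline of October 30, 2003; done October 29, 2003 — timely.
Step 7 — counting 14 days from October 29, 2003 (when the proposed findings are lodged) gives a deadline of November 12, 2003; November 11, 2003 is within that limit.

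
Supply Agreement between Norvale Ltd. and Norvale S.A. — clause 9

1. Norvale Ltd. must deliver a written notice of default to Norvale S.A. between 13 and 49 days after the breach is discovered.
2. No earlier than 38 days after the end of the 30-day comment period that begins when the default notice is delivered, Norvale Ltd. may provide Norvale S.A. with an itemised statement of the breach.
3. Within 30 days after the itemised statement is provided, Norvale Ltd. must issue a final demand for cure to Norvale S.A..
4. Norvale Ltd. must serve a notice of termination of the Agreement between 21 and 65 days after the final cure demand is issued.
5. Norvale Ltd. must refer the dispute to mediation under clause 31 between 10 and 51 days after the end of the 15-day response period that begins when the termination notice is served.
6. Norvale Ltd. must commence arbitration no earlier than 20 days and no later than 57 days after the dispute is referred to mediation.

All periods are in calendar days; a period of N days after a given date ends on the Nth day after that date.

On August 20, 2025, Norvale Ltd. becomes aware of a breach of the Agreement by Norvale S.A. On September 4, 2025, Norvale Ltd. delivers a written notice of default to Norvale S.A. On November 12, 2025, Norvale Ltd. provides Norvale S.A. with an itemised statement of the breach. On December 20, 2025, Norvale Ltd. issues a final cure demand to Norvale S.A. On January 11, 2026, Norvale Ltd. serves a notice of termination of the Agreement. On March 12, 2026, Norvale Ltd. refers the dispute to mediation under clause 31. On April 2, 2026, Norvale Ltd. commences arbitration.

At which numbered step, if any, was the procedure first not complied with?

Step 3

Step 1 — 13 and 49 days from August 20, 2025 (when the breach is discovered) are September 2, 2025 and October 8, 2025 respectively; done September 4, 2025, which is between those dates.
Step 2 — must wait 38 days from October 4, 2025 (end of the 30-day comment period, which began when the default notice is delivered on September 4, 2025), so not before November 11, 2025; November 12, 2025 is on or after that date.
Step 3 — counting 30 days from November 12, 2025 (when the itemised statement is provided) gives a deadline of December 12, 2025; December 20, 2025 misses that deadline by 8 days.
The analysis stops there.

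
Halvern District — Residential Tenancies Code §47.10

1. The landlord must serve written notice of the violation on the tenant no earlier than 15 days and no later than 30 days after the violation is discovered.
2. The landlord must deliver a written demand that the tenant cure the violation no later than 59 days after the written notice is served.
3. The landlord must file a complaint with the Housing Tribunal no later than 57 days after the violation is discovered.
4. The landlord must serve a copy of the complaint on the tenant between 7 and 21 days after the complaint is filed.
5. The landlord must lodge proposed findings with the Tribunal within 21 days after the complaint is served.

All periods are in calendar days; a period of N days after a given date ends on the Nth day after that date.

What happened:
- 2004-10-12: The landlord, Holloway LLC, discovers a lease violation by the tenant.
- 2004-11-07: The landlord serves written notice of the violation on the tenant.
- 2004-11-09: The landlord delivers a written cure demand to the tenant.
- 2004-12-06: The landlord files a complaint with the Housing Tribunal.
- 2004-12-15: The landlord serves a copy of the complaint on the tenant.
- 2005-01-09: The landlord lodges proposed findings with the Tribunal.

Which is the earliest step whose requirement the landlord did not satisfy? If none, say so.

Step 5

Step 1: the window is 15–30 days after 2004-10-12 (when the violation is discovered), so 2004-10-27 through 2004-11-11; done 2004-11-07, which is between those dates.
Step 2: 59 days after 2004-11-07 (when the written notice is served) is 2005-01-05; completed 2004-11-09, before the deadline.
Step 3: 57 days after 2004-10-12 (when the violation is discovered) is 2004-12-08; done 2004-12-06 — timely.
Step 4: the window is 7–21 days after 2004-12-06 (when the complaint is filed), so 2004-12-13 through 2004-12-27; done 2004-12-15, which is between those dates.
Step 5: 21 days after 2004-12-15 (when the complaint is served) is 2005-01-05; done 2005-01-09 — 4 days late.
No need to go further; step 5 was not satisfied.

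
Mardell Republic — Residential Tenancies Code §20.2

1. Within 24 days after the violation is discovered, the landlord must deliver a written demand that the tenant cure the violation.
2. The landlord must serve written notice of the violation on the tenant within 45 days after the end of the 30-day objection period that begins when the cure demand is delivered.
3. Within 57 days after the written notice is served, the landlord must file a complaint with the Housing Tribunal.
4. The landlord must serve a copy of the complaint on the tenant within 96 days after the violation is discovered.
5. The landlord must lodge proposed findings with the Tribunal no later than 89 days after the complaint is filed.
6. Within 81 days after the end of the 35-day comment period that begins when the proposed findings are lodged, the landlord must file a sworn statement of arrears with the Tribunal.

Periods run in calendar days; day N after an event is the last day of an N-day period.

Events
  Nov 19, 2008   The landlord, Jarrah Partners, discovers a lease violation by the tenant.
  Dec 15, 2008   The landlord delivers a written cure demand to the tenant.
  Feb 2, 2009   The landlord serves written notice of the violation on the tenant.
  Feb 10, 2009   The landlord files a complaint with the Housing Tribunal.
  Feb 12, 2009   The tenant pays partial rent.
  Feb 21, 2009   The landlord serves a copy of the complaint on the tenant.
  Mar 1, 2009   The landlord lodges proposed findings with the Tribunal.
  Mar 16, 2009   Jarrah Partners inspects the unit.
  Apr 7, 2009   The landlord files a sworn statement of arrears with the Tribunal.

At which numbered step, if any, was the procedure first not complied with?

Step 1 — counting 24 days from Nov 19, 2008 (when the violation is discovered) gives a deadline of Dec 13, 2008; done Dec 15, 2008 — 2 days late.
That is the first point of non-compliance.

Step 1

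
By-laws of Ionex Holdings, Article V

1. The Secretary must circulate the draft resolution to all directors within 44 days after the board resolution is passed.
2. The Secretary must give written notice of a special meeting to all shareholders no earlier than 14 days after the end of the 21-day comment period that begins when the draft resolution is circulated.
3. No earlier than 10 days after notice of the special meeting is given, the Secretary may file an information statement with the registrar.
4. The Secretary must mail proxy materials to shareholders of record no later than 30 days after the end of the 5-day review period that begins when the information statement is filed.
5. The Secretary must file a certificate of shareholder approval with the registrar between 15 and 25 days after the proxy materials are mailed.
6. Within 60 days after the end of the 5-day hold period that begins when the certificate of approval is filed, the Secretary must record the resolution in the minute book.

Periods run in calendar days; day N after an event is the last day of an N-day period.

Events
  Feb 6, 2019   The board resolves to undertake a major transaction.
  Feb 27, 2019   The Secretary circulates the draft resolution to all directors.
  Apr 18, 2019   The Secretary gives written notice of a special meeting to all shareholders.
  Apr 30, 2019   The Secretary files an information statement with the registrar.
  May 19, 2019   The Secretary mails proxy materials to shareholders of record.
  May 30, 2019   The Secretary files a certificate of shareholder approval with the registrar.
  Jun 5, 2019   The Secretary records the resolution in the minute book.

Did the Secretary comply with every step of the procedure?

(1) due by Feb 6, 2019 + 44 days = Mar 22, 2019; Feb 27, 2019 is within that limit.
(2) permitted from Mar 20, 2019 + 14 days = Apr 3, 2019 onward; done Apr 18, 2019 — permitted.
(3) permitted from Apr 18, 2019 + 10 days = Apr 28, 2019 onward; Apr 30, 2019 is on or after that date.
(4) due by May 5, 2019 + 30 days = Jun 4, 2019; done May 19, 2019 — timely.
(5) the permitted window runs from May 19, 2019 + 15 = Jun 3, 2019 to May 19, 2019 + 25 = Jun 13, 2019; done May 30, 2019 — 4 days before the window opened.

No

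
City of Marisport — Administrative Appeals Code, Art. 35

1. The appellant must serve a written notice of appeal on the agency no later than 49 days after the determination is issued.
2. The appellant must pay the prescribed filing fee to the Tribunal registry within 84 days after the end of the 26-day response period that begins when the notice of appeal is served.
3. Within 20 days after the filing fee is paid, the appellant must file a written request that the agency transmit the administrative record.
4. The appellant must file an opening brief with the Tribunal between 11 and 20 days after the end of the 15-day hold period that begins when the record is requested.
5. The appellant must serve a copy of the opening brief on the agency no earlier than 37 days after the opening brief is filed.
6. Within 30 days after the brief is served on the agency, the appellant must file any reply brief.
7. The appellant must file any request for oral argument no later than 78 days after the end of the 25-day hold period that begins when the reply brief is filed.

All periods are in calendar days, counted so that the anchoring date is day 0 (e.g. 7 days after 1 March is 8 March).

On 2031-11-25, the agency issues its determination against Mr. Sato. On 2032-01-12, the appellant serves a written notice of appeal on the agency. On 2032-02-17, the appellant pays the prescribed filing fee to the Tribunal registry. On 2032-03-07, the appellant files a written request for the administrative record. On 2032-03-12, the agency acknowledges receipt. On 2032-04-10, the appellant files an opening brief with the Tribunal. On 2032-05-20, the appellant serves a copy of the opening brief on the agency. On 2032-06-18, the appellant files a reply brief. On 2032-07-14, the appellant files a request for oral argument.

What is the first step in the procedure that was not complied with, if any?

Step 1 — counting 49 days from 2031-11-25 (when the determination is issued) gives a deadline of 2032-01-13; done 2032-01-12 — timely.
Step 2 — counting 84 days from 2032-02-07 (end of the 26-day response period, which began when the notice of appeal is served on 2032-01-12) gives a deadline of 2032-05-01; completed 2032-02-17, before the deadline.
Step 3 — counting 20 days from 2032-02-17 (when the filing fee is paid) gives a deadline of 2032-03-08; completed 2032-03-07, before the deadline.
Step 4 — 11 and 20 days from 2032-03-22 (end of the 15-day hold period, which began when the record is requested on 2032-03-07) are 2032-04-02 and 2032-04-11 respectively; done 2032-04-10 — within the window.
Step 5 — must wait 37 days from 2032-04-10 (when the opening brief is filed), so not before 2032-05-17; done 2032-05-20 — permitted.
Step 6 — counting 30 days from 2032-05-20 (when the brief is served on the agency) gives a deadline of 2032-06-19; done 2032-06-18 — timely.
Step 7 — counting 78 days from 2032-07-13 (end of the 25-day hold period, which began when the reply brief is filed on 2032-06-18) gives a deadline of 2032-09-29; 2032-07-14 is within that limit.

None — every step was satisfied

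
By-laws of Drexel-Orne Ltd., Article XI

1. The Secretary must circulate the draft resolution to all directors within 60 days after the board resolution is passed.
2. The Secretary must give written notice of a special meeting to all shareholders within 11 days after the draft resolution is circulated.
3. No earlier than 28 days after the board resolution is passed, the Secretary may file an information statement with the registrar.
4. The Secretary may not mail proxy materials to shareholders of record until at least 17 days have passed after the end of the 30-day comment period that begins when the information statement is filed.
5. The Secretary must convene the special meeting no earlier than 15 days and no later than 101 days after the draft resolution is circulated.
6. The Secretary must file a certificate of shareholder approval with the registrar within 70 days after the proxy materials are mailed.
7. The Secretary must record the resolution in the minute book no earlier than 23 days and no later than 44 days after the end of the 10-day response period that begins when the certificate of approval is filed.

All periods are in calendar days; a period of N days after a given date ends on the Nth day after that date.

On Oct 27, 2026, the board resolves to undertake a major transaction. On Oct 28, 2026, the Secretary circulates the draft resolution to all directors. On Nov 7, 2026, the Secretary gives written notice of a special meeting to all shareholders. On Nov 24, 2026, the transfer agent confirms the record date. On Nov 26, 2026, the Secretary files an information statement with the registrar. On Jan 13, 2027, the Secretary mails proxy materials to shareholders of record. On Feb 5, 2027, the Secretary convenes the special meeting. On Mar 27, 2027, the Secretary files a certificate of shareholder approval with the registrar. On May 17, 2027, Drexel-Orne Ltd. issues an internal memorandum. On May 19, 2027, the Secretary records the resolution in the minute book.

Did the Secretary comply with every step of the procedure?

Step 1 — counting 60 days from Oct 27, 2026 (when the board resolution is passed) gives a deadline of Dec 26, 2026; completed Oct 28, 2026, before the deadline.
Step 2 — counting 11 days from Oct 28, 2026 (when the draft resolution is circulated) gives a deadline of Nov 8, 2026; completed Nov 7, 2026, before the deadline.
Step 3 — must wait 28 days from Oct 27, 2026 (when the board resolution is passed), so not before Nov 24, 2026; done Nov 26, 2026, after the minimum wait.
Step 4 — must wait 17 days from Dec 26, 2026 (end of the 30-day comment period, which began when the information statement is filed on Nov 26, 2026), so not before Jan 12, 2027; done Jan 13, 2027 — permitted.
Step 5 — 15 and 101 days from Oct 28, 2026 (when the draft resolution is circulated) are Nov 12, 2026 and Feb 6, 2027 respectively; done Feb 5, 2027, which is between those dates.
Step 6 — counting 70 days from Jan 13, 2027 (when the proxy materials are mailed) gives a deadline of Mar 24, 2027; Mar 27, 2027 misses that deadline by 3 days.

No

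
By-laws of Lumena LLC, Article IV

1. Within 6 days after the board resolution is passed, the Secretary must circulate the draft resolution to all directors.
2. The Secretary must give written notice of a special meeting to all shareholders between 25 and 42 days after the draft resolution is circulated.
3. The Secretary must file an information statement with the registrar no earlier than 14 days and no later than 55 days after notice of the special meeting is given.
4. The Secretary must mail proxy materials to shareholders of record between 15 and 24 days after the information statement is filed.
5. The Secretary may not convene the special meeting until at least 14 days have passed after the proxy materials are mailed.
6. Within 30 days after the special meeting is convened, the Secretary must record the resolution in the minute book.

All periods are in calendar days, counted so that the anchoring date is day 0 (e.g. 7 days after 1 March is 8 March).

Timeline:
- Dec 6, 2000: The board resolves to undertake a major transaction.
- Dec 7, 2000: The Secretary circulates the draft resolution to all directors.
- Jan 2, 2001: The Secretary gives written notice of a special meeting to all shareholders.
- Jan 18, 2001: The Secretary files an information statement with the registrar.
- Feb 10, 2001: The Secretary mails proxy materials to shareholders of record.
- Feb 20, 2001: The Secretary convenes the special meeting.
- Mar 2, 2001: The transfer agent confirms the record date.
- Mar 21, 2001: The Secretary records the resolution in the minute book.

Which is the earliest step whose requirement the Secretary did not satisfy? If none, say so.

Step 5

(1) due by Dec 6, 2000 + 6 days = Dec 12, 2000; done Dec 7, 2000 — timely.
(2) the permitted window runs from Dec 7, 2000 + 25 = Jan 1, 2001 to Dec 7, 2000 + 42 = Jan 18, 2001; done Jan 2, 2001, which is between those dates.
(3) the permitted window runs from Jan 2, 2001 + 14 = Jan 16, 2001 to Jan 2, 2001 + 55 = Feb 26, 2001; Jan 18, 2001 falls inside that range.
(4) the permitted window runs from Jan 18, 2001 + 15 = Feb 2, 2001 to Jan 18, 2001 + 24 = Feb 11, 2001; done Feb 10, 2001 — within the window.
(5) permitted from Feb 10, 2001 + 14 days = Feb 24, 2001 onward; Feb 20, 2001 is 4 days before the earliest permitted date.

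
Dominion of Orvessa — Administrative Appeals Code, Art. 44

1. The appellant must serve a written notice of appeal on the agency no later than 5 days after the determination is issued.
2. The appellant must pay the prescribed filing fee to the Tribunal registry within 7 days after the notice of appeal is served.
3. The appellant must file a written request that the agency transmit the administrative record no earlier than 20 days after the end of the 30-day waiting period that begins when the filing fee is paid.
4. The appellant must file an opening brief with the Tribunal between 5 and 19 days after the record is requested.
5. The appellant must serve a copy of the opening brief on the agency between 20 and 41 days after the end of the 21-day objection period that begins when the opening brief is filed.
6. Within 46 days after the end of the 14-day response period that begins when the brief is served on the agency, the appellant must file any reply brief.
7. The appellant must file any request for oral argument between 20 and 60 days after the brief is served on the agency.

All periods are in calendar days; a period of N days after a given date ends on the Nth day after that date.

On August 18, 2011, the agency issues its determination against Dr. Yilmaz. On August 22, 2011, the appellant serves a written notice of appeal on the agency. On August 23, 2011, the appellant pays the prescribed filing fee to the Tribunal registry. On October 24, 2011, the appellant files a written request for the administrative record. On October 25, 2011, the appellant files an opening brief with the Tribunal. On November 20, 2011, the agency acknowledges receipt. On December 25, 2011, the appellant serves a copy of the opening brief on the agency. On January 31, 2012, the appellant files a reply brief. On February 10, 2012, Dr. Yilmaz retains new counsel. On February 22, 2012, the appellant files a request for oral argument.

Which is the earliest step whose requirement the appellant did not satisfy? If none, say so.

Step 4

Step 1: 5 days after August 18, 2011 (when the determination is issued) is August 23, 2011; done August 22, 2011 — timely.
Step 2: 7 days after August 22, 2011 (when the notice of appeal is served) is August 29, 2011; August 23, 2011 is within that limit.
Step 3: the earliest permitted date is 20 days after September 22, 2011 (end of the 30-day waiting period, which began when the filing fee is paid on August 23, 2011), i.e. October 12, 2011; October 24, 2011 is on or after that date.
Step 4: the window is 5–19 days after October 24, 2011 (when the record is requested), so October 29, 2011 through November 12, 2011; October 25, 2011 is 4 days too early.
That is the first point of non-compliance.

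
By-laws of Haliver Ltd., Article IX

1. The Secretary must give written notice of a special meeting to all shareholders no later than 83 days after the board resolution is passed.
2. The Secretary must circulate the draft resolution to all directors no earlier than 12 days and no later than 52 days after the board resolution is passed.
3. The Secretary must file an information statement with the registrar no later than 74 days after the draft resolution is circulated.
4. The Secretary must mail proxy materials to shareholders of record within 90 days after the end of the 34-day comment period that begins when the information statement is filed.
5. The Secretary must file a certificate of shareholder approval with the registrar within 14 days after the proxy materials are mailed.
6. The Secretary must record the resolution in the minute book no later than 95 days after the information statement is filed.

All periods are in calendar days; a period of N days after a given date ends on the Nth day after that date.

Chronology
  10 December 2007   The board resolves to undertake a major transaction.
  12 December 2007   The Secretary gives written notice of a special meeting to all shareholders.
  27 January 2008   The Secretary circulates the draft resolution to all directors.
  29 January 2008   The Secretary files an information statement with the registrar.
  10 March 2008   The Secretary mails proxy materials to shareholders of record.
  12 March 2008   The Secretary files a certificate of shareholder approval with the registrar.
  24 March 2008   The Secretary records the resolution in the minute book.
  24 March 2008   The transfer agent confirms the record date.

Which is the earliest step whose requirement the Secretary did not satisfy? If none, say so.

None — every step was satisfied

Step 1: 83 days after 10 December 2007 (when the board resolution is passed) is 2 March 2008; 12 December 2007 is within that limit.
Step 2: the window is 12–52 days after 10 December 2007 (when the board resolution is passed), so 22 December 2007 through 31 January 2008; done 27 January 2008, which is between those dates.
Step 3: 74 days after 27 January 2008 (when the draft resolution is circulated) is 10 April 2008; completed 29 January 2008, before the deadline.
Step 4: 90 days after 3 March 2008 (end of the 34-day comment period, which began when the information statement is filed on 29 January 2008) is 1 June 2008; done 10 March 2008 — timely.
Step 5: 14 days after 10 March 2008 (when the proxy materials are mailed) is 24 March 2008; done 12 March 2008 — timely.
Step 6: 95 days after 29 January 2008 (when the information statement is filed) is 3 May 2008; 24 March 2008 is within that limit.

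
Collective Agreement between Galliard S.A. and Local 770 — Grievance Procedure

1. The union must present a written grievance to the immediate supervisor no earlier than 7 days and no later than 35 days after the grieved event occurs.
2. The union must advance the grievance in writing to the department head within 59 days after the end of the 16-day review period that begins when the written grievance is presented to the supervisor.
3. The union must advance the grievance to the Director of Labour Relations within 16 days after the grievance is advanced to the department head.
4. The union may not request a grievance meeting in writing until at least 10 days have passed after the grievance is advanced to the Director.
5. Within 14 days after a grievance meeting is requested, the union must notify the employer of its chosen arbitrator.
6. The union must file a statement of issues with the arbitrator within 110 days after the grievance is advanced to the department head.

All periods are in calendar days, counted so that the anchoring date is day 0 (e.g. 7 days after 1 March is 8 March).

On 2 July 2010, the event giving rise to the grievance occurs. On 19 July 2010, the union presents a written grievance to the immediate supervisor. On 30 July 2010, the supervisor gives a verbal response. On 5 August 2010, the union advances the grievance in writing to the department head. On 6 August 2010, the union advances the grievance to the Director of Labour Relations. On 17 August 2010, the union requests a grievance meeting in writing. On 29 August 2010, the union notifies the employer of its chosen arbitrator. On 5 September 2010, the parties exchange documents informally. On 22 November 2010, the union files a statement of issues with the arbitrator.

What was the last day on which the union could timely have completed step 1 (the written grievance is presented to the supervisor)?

Step 1 runs from 2 July 2010, when the grieved event occurs. The window is 7–35 days after 2 July 2010; it closes on 6 August 2010.

6 August 2010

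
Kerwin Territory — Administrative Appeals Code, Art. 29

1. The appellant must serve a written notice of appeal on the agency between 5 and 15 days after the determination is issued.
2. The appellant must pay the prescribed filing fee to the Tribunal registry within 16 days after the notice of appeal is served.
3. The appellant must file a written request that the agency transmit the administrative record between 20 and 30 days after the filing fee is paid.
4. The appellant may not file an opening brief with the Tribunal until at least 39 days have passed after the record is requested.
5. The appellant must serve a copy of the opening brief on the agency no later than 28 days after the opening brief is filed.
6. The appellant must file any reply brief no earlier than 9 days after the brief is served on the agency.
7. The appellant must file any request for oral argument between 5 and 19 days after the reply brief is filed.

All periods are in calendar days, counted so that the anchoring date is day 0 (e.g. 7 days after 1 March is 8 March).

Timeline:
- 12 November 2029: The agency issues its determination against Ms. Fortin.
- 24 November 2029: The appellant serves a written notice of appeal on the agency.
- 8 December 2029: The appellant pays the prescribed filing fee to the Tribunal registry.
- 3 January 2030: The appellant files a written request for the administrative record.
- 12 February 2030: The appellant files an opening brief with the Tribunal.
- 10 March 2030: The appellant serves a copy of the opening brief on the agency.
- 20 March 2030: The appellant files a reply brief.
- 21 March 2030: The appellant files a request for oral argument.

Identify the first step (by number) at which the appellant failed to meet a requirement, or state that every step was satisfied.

Step 7

Step 1 — 5 and 15 days from 12 November 2029 (when the determination is issued) are 17 November 2029 and 27 November 2029 respectively; 24 November 2029 falls inside that range.
Step 2 — counting 16 days from 24 November 2029 (when the notice of appeal is served) gives a deadline of 10 December 2029; 8 December 2029 is within that limit.
Step 3 — 20 and 30 days from 8 December 2029 (when the filing fee is paid) are 28 December 2029 and 7 January 2030 respectively; 3 January 2030 falls inside that range.
Step 4 — must wait 39 days from 3 January 2030 (when the record is requested), so not before 11 February 2030; 12 February 2030 is on or after that date.
Step 5 — counting 28 days from 12 February 2030 (when the opening brief is filed) gives a deadline of 12 March 2030; 10 March 2030 is within that limit.
Step 6 — must wait 9 days from 10 March 2030 (when the brief is served on the agency), so not before 19 March 2030; done 20 March 2030, after the minimum wait.
Step 7 — 5 and 19 days from 20 March 2030 (when the reply brief is filed) are 25 March 2030 and 8 April 2030 respectively; done 21 March 2030 — 4 days before the window opened.
No need to go further; step 7 was not satisfied.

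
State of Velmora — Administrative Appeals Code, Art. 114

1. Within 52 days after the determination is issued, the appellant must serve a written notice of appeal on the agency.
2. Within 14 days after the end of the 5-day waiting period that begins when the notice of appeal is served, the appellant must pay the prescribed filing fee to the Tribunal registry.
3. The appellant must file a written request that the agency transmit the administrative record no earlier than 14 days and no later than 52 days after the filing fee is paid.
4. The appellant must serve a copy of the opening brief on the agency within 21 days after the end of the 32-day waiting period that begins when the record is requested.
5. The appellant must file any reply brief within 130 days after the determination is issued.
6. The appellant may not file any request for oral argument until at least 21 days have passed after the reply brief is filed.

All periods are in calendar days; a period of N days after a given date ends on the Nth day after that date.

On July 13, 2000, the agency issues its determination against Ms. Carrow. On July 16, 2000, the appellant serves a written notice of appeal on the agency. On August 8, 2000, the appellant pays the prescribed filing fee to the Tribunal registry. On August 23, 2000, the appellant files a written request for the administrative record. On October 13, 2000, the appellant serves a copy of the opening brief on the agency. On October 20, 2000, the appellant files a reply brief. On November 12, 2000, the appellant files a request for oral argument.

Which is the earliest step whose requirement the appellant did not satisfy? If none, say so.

Step 2

(1) due by July 13, 2000 + 52 days = September 3, 2000; July 16, 2000 is within that limit.
(2) due by July 21, 2000 + 14 days = August 4, 2000; done August 8, 2000 — 4 days late.
No need to go further; step 2 was not satisfied.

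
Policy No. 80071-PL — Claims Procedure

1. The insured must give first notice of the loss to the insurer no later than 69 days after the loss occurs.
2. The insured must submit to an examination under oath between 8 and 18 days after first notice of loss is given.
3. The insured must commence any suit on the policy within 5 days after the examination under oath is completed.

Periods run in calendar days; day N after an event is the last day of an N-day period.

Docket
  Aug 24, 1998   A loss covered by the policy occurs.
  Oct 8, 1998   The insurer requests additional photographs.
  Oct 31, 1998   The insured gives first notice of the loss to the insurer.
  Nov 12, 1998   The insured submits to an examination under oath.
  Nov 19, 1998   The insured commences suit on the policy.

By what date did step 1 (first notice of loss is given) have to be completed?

Nov 1, 1998

Step 1 runs from Aug 24, 1998, when the loss occurs. 69 days after Aug 24, 1998 is Nov 1, 1998.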